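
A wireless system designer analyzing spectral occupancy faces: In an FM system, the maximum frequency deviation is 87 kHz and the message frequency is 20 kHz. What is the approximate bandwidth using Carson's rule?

Carson's rule: BW = 2*(delta_f + f_m)
= 2*(87 + 20) kHz = 214 kHz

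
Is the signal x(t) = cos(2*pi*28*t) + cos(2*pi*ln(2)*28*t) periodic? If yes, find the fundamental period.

f1 = 28 Hz, f2 = 28*ln(2) Hz
Ratio f2/f1 = ln(2), which is irrational.
Since the frequency ratio is irrational, no common period exists.
The signal is not periodic.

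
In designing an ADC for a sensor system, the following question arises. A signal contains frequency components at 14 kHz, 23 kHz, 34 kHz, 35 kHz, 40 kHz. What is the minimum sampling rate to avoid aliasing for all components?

The highest frequency component is f_max = 40 kHz.
Nyquist rate = 2 * f_max = 2 * 40 kHz = 80 kHz.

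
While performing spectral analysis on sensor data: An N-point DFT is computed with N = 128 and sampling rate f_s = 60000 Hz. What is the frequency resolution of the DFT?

DFT frequency resolution = f_s / N
= 60000 / 128 = 1875/4 Hz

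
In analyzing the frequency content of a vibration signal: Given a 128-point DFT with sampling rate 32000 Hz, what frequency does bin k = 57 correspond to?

The frequency of DFT bin k is: f_k = k * f_s / N
f_57 = 57 * 32000 / 128 = 14250 Hz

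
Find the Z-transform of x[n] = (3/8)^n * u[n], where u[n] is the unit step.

The Z-transform of a^n * u[n] is z/(z-a) for |z| > |a|.
Here a = 3/8, so X(z) = z/(z - (3/8)) = 8z/(8z - 3)
ROC: |z| > 3/8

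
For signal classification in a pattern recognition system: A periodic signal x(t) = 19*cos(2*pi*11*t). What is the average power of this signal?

Average power of A*cos(wt) is A^2/2.
P = 19^2 / 2 = 361/2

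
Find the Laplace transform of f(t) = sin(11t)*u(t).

Standard pair: sin(wt)*u(t) <-> w/(s^2+w^2)
With w = 11: L{sin(11t)*u(t)} = 11/(s^2+121)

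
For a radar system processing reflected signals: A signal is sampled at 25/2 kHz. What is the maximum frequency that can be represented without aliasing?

The maximum frequency that can be represented without aliasing
is the Nyquist frequency: f_max = f_s / 2 = 25/2 kHz / 2 = 25/4 kHz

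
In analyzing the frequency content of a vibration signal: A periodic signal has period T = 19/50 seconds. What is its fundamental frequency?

The fundamental frequency is the reciprocal of the period.
f = 1/T = 1/(19/50) = 50/19 Hz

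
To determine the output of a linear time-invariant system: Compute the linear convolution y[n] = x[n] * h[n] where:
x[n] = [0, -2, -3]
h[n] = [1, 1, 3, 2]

y[n] = sum_k x[k]*h[n-k]. Output length = len(x) + len(h) - 1 = 3 + 4 - 1 = 6.
y[0] = 0*1 = 0
y[1] = -2*1 + 0*1 = -2
y[2] = -3*1 + -2*1 + 0*3 = -5
y[3] = -3*1 + -2*3 + 0*2 = -9
y[4] = -3*3 + -2*2 = -13
y[5] = -3*2 = -6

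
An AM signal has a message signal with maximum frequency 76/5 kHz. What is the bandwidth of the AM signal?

In AM (double-sideband), the bandwidth is twice the message frequency.
BW = 2 * f_m = 2 * 76/5 kHz = 152/5 kHz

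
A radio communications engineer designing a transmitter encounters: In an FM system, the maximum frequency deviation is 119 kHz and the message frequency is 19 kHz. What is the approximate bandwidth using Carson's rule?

Carson's rule: BW = 2*(delta_f + f_m)
= 2*(119 + 19) kHz = 276 kHz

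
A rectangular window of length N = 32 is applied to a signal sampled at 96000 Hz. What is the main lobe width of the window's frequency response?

For a rectangular window of length N,
the main lobe width in frequency is 2*f_s/N.
= 2*96000/32 = 6000 Hz
This determines the minimum frequency separation for resolving two sinusoids.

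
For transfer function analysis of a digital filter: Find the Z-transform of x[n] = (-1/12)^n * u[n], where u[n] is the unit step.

The Z-transform of a^n * u[n] is z/(z-a) for |z| > |a|.
Here a = -1/12, so X(z) = z/(z - (-1/12)) = 12z/(12z + 1)
ROC: |z| > 1/12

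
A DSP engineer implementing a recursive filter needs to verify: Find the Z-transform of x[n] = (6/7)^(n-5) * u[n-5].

Time-shifting property: if X(z) = Z{x[n]}, then Z{x[n-d]} = z^(-d) * X(z)
X(z) = z/(z - 6/7) for x[n] = (6/7)^n * u[n]
Z{x[n-5]} = z^(-5) * z/(z - 6/7) = z^(-4)/(z - 6/7)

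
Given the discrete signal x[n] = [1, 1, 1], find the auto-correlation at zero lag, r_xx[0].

The auto-correlation at zero lag r_xx[0] equals the signal energy.
r_xx[0] = sum of x[n]^2 = 1^2 + 1^2 + 1^2
= 1 + 1 + 1 = 3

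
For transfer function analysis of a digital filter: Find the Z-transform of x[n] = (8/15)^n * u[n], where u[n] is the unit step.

The Z-transform of a^n * u[n] is z/(z-a) for |z| > |a|.
Here a = 8/15, so X(z) = z/(z - (8/15)) = 15z/(15z - 8)
ROC: |z| > 8/15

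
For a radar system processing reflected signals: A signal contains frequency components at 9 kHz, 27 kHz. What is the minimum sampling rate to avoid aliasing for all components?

The highest frequency component is f_max = 27 kHz.
Nyquist rate = 2 * f_max = 2 * 27 kHz = 54 kHz.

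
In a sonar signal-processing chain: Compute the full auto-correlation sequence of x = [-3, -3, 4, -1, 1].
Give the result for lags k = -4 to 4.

r_xx[k] = sum_m x[m]*x[m+k], indexed from 0, for k = -4 to 4:
  r_xx[-4] = x[4]*x[0] = -3
  r_xx[-3] = x[3]*x[0] + x[4]*x[1] = 0
  r_xx[-2] = x[2]*x[0] + x[3]*x[1] + x[4]*x[2] = -5
  r_xx[-1] = x[1]*x[0] + x[2]*x[1] + x[3]*x[2] + x[4]*x[3] = -8
  r_xx[0] = x[0]*x[0] + x[1]*x[1] + x[2]*x[2] + x[3]*x[3] + x[4]*x[4] = 36
  r_xx[1] = x[0]*x[1] + x[1]*x[2] + x[2]*x[3] + x[3]*x[4] = -8
  r_xx[2] = x[0]*x[2] + x[1]*x[3] + x[2]*x[4] = -5
  r_xx[3] = x[0]*x[3] + x[1]*x[4] = 0
  r_xx[4] = x[0]*x[4] = -3
r_xx = [-3, 0, -5, -8, 36, -8, -5, 0, -3]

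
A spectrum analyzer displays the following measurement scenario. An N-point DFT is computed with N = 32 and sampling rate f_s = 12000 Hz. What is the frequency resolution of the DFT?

DFT frequency resolution = f_s / N
= 12000 / 32 = 375 Hz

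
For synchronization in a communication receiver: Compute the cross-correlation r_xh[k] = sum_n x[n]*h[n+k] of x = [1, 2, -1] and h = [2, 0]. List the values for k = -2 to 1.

Both sequences indexed from 0 and zero outside their support.
Lags with overlap: k = -2 to 1.
  r_xh[-2] = x[2]*h[0] = -2
  r_xh[-1] = x[1]*h[0] + x[2]*h[1] = 4
  r_xh[0] = x[0]*h[0] + x[1]*h[1] = 2
  r_xh[1] = x[0]*h[1] = 0
r_xh = [-2, 4, 2, 0] (for k = -2, ..., 1)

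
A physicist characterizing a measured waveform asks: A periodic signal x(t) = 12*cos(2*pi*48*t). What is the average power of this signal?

Average power of A*cos(wt) is A^2/2.
P = 12^2 / 2 = 144/2 = 72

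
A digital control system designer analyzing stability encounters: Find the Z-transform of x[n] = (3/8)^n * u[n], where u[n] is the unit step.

The Z-transform of a^n * u[n] is z/(z-a) for |z| > |a|.
Here a = 3/8, so X(z) = z/(z - (3/8)) = 8z/(8z - 3)
ROC: |z| > 3/8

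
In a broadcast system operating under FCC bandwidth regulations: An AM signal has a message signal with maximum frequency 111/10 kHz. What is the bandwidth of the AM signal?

In AM (double-sideband), the bandwidth is twice the message frequency.
BW = 2 * f_m = 2 * 111/10 kHz = 111/5 kHz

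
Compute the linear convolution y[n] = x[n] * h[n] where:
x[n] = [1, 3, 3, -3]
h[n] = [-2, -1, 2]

y[n] = sum_k x[k]*h[n-k]. Output length = len(x) + len(h) - 1 = 4 + 3 - 1 = 6.
y[0] = 1*-2 = -2
y[1] = 3*-2 + 1*-1 = -7
y[2] = 3*-2 + 3*-1 + 1*2 = -7
y[3] = -3*-2 + 3*-1 + 3*2 = 9
y[4] = -3*-1 + 3*2 = 9
y[5] = -3*2 = -6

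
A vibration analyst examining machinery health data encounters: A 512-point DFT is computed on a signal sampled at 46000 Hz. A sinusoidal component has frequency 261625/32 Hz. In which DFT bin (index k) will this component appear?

DFT frequency resolution = f_s/N = 46000/512 = 2875/32 Hz
Bin index k = f_signal / resolution = 261625/32 / 2875/32 = 91
The signal frequency 261625/32 Hz falls in DFT bin k = 91.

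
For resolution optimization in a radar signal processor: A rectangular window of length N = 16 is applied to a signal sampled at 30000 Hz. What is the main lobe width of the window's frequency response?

For a rectangular window of length N,
the main lobe width in frequency is 2*f_s/N.
= 2*30000/16 = 3750 Hz
This determines the minimum frequency separation for resolving two sinusoids.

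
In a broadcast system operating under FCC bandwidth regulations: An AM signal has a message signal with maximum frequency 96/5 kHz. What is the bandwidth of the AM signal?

In AM (double-sideband), the bandwidth is twice the message frequency.
BW = 2 * f_m = 2 * 96/5 kHz = 192/5 kHz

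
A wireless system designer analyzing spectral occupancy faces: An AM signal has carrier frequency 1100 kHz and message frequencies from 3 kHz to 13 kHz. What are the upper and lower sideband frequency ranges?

Upper sideband (USB) = fc + [fm_low, fm_high] = 1100 + [3, 13] = [1103, 1113] kHz
Lower sideband (LSB) = fc - [fm_high, fm_low] = 1100 - [13, 3] = [1087, 1097] kHz
Total occupied spectrum: 1087 kHz to 1113 kHz (plus carrier at 1100 kHz)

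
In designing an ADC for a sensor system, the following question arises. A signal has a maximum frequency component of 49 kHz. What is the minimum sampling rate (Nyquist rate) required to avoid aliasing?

By the Nyquist-Shannon sampling theorem,
the minimum sampling rate (Nyquist rate) must be at least 2 * f_max.
Nyquist rate = 2 * 49 kHz = 98 kHz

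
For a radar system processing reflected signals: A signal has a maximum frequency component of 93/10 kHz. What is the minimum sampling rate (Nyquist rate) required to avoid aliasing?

By the Nyquist-Shannon sampling theorem,
the minimum sampling rate (Nyquist rate) must be at least 2 * f_max.
Nyquist rate = 2 * 93/10 kHz = 93/5 kHz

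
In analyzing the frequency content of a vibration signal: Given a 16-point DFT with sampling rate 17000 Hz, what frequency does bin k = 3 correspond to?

The frequency of DFT bin k is: f_k = k * f_s / N
f_3 = 3 * 17000 / 16 = 6375/2 Hz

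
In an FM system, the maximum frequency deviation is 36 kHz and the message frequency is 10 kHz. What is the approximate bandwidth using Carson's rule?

Carson's rule: BW = 2*(delta_f + f_m)
= 2*(36 + 10) kHz = 92 kHz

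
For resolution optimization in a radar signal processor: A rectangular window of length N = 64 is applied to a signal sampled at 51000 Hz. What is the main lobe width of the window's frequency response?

For a rectangular window of length N,
the main lobe width in frequency is 2*f_s/N.
= 2*51000/64 = 6375/4 Hz
This determines the minimum frequency separation for resolving two sinusoids.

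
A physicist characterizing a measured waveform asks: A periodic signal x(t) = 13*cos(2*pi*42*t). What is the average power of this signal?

Average power of A*cos(wt) is A^2/2.
P = 13^2 / 2 = 169/2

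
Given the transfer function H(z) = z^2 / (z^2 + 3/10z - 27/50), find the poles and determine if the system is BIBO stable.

Poles are roots of the denominator: z^2 + 3/10z - 27/50 = 0.
Quadratic formula: z = [-(3/10) +/- sqrt((3/10)^2 - 4*(-27/50))] / 2
Discriminant = 9/100 + 54/25 = 9/4; sqrt = 3/2.
z = (-3/10 +/- 3/2) / 2 => z = 3/5 or z = -9/10.
|p1| = 9/10, |p2| = 3/5.
For BIBO stability, all poles must lie inside the unit circle (|p| < 1).
System is STABLE since both |p| < 1.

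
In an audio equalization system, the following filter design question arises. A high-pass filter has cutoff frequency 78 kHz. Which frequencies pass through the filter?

A high-pass filter passes all frequencies above the cutoff frequency 78 kHz and attenuates lower frequencies.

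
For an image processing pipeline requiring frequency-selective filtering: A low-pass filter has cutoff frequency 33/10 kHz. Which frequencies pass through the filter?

A low-pass filter passes all frequencies below the cutoff frequency 33/10 kHz and attenuates higher frequencies.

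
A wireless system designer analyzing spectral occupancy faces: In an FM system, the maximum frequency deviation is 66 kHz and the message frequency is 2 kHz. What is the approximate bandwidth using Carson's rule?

Carson's rule: BW = 2*(delta_f + f_m)
= 2*(66 + 2) kHz = 136 kHz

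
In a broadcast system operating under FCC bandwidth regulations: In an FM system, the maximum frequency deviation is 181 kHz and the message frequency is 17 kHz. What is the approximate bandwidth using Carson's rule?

Carson's rule: BW = 2*(delta_f + f_m)
= 2*(181 + 17) kHz = 396 kHz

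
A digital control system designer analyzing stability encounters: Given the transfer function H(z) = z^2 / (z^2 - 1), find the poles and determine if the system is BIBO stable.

Poles are roots of the denominator: z^2 - 1 = 0.
Quadratic formula: z = [-(0) +/- sqrt((0)^2 - 4*(-1))] / 2
Discriminant = 0 + 4 = 4; sqrt = 2.
z = (0 +/- 2) / 2 => z = 1 or z = -1.
|p1| = 1, |p2| = 1.
For BIBO stability, all poles must lie inside the unit circle (|p| < 1).
System is UNSTABLE since at least one |p| >= 1.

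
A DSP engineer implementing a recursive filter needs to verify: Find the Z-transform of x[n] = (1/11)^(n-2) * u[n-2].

Time-shifting property: if X(z) = Z{x[n]}, then Z{x[n-d]} = z^(-d) * X(z)
X(z) = z/(z - 1/11) for x[n] = (1/11)^n * u[n]
Z{x[n-2]} = z^(-2) * z/(z - 1/11) = z^(-1)/(z - 1/11)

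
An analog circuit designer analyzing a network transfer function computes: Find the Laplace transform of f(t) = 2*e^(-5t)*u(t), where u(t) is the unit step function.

Standard Laplace transform pair:
e^(-at)*u(t) <-> 1/(s+a)
With a = 5: L{2*e^(-5t)*u(t)} = 2/(s+5), ROC: Re(s) > -5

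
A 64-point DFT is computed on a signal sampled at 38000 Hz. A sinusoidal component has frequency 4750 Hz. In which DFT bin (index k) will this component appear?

DFT frequency resolution = f_s/N = 38000/64 = 2375/4 Hz
Bin index k = f_signal / resolution = 4750 / 2375/4 = 8
The signal frequency 4750 Hz falls in DFT bin k = 8.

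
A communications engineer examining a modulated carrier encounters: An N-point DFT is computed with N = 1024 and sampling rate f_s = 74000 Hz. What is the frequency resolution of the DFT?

DFT frequency resolution = f_s / N
= 74000 / 1024 = 4625/64 Hz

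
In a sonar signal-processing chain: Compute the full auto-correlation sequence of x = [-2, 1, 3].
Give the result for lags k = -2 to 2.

r_xx[k] = sum_m x[m]*x[m+k], indexed from 0, for k = -2 to 2:
  r_xx[-2] = x[2]*x[0] = -6
  r_xx[-1] = x[1]*x[0] + x[2]*x[1] = 1
  r_xx[0] = x[0]*x[0] + x[1]*x[1] + x[2]*x[2] = 14
  r_xx[1] = x[0]*x[1] + x[1]*x[2] = 1
  r_xx[2] = x[0]*x[2] = -6
r_xx = [-6, 1, 14, 1, -6]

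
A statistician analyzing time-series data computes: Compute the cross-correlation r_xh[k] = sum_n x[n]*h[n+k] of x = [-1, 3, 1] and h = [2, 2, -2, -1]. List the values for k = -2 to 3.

Both sequences indexed from 0 and zero outside their support.
Lags with overlap: k = -2 to 3.
  r_xh[-2] = x[2]*h[0] = 2
  r_xh[-1] = x[1]*h[0] + x[2]*h[1] = 8
  r_xh[0] = x[0]*h[0] + x[1]*h[1] + x[2]*h[2] = 2
  r_xh[1] = x[0]*h[1] + x[1]*h[2] + x[2]*h[3] = -9
  r_xh[2] = x[0]*h[2] + x[1]*h[3] = -1
  r_xh[3] = x[0]*h[3] = 1
r_xh = [2, 8, 2, -9, -1, 1] (for k = -2, ..., 3)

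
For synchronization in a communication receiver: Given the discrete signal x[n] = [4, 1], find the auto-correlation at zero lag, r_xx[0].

The auto-correlation at zero lag r_xx[0] equals the signal energy.
r_xx[0] = sum of x[n]^2 = 4^2 + 1^2
= 16 + 1 = 17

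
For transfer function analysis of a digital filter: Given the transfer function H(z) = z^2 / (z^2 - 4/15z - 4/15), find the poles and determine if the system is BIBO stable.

Poles are roots of the denominator: z^2 - 4/15z - 4/15 = 0.
Quadratic formula: z = [-(-4/15) +/- sqrt((-4/15)^2 - 4*(-4/15))] / 2
Discriminant = 16/225 + 16/15 = 256/225; sqrt = 16/15.
z = (4/15 +/- 16/15) / 2 => z = 2/3 or z = -2/5.
|p1| = 2/3, |p2| = 2/5.
For BIBO stability, all poles must lie inside the unit circle (|p| < 1).
System is STABLE since both |p| < 1.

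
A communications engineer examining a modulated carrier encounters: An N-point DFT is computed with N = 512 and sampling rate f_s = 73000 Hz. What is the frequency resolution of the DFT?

DFT frequency resolution = f_s / N
= 73000 / 512 = 9125/64 Hz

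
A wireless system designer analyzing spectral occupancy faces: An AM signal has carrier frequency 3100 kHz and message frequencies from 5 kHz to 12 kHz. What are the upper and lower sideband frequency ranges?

Upper sideband (USB) = fc + [fm_low, fm_high] = 3100 + [5, 12] = [3105, 3112] kHz
Lower sideband (LSB) = fc - [fm_high, fm_low] = 3100 - [12, 5] = [3088, 3095] kHz
Total occupied spectrum: 3088 kHz to 3112 kHz (plus carrier at 3100 kHz)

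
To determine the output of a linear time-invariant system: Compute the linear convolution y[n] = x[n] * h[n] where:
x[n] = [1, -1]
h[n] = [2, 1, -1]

y[n] = sum_k x[k]*h[n-k]. Output length = len(x) + len(h) - 1 = 2 + 3 - 1 = 4.
y[0] = 1*2 = 2
y[1] = -1*2 + 1*1 = -1
y[2] = -1*1 + 1*-1 = -2
y[3] = -1*-1 = 1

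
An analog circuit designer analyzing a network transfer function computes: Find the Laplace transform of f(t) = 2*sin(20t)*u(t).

Standard pair: sin(wt)*u(t) <-> w/(s^2+w^2)
With w = 20: L{2*sin(20t)*u(t)} = 40/(s^2+400)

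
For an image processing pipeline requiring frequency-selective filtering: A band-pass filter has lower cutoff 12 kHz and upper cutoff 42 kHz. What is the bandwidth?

Bandwidth = f_high - f_low
= 42 kHz - 12 kHz = 30 kHz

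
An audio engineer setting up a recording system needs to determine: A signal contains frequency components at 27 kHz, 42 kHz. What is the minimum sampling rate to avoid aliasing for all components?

The highest frequency component is f_max = 42 kHz.
Nyquist rate = 2 * f_max = 2 * 42 kHz = 84 kHz.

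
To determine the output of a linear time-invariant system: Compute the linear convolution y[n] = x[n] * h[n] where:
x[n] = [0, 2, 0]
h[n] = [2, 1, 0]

y[n] = sum_k x[k]*h[n-k]. Output length = len(x) + len(h) - 1 = 3 + 3 - 1 = 5.
y[0] = 0*2 = 0
y[1] = 2*2 + 0*1 = 4
y[2] = 0*2 + 2*1 + 0*0 = 2
y[3] = 0*1 + 2*0 = 0
y[4] = 0*0 = 0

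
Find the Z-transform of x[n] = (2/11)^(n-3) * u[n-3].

Time-shifting property: if X(z) = Z{x[n]}, then Z{x[n-d]} = z^(-d) * X(z)
X(z) = z/(z - 2/11) for x[n] = (2/11)^n * u[n]
Z{x[n-3]} = z^(-3) * z/(z - 2/11) = z^(-2)/(z - 2/11)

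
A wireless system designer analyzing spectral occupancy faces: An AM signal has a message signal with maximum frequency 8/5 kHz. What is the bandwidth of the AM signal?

In AM (double-sideband), the bandwidth is twice the message frequency.
BW = 2 * f_m = 2 * 8/5 kHz = 16/5 kHz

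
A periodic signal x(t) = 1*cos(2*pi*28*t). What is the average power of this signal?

Average power of A*cos(wt) is A^2/2.
P = 1^2 / 2 = 1/2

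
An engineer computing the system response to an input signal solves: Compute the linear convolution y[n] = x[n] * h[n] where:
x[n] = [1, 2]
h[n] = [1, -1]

y[n] = sum_k x[k]*h[n-k]. Output length = len(x) + len(h) - 1 = 2 + 2 - 1 = 3.
y[0] = 1*1 = 1
y[1] = 2*1 + 1*-1 = 1
y[2] = 2*-1 = -2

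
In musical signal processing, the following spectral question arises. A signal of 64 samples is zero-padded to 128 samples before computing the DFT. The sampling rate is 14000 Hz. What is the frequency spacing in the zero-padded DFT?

Original DFT: N = 64, resolution = f_s/N = 14000/64 = 875/4 Hz
Zero-padded DFT: N = 128, resolution = f_s/N = 14000/128 = 875/8 Hz
Zero-padding interpolates the spectrum (finer frequency grid)
but does NOT improve the true spectral resolution (ability to resolve close frequencies).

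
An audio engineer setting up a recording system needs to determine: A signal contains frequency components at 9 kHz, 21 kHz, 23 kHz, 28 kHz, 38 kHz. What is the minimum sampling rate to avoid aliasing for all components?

The highest frequency component is f_max = 38 kHz.
Nyquist rate = 2 * f_max = 2 * 38 kHz = 76 kHz.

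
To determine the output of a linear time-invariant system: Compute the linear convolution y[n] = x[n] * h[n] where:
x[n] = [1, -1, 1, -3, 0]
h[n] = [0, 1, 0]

y[n] = sum_k x[k]*h[n-k]. Output length = len(x) + len(h) - 1 = 5 + 3 - 1 = 7.
y[0] = 1*0 = 0
y[1] = -1*0 + 1*1 = 1
y[2] = 1*0 + -1*1 + 1*0 = -1
y[3] = -3*0 + 1*1 + -1*0 = 1
y[4] = 0*0 + -3*1 + 1*0 = -3
y[5] = 0*1 + -3*0 = 0
y[6] = 0*0 = 0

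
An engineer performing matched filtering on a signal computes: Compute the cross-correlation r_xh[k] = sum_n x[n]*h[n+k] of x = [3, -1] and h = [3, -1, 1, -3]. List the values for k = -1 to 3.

Both sequences indexed from 0 and zero outside their support.
Lags with overlap: k = -1 to 3.
  r_xh[-1] = x[1]*h[0] = -3
  r_xh[0] = x[0]*h[0] + x[1]*h[1] = 10
  r_xh[1] = x[0]*h[1] + x[1]*h[2] = -4
  r_xh[2] = x[0]*h[2] + x[1]*h[3] = 6
  r_xh[3] = x[0]*h[3] = -9
r_xh = [-3, 10, -4, 6, -9] (for k = -1, ..., 3)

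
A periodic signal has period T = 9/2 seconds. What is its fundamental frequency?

The fundamental frequency is the reciprocal of the period.
f = 1/T = 1/(9/2) = 2/9 Hz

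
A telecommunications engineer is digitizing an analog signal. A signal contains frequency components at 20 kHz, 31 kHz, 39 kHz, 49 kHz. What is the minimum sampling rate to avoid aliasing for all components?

The highest frequency component is f_max = 49 kHz.
Nyquist rate = 2 * f_max = 2 * 49 kHz = 98 kHz.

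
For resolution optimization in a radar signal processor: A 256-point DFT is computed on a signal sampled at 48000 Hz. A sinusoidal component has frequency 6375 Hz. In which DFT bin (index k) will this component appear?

DFT frequency resolution = f_s/N = 48000/256 = 375/2 Hz
Bin index k = f_signal / resolution = 6375 / 375/2 = 34
The signal frequency 6375 Hz falls in DFT bin k = 34.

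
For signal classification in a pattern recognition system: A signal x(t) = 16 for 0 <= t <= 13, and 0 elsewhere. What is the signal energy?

Energy = integral of |x(t)|^2 dt over the signal duration
= 16^2 * 13 = 256 * 13 = 3328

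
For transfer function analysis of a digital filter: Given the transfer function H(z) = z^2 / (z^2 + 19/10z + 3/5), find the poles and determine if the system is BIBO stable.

Poles are roots of the denominator: z^2 + 19/10z + 3/5 = 0.
Quadratic formula: z = [-(19/10) +/- sqrt((19/10)^2 - 4*(3/5))] / 2
Discriminant = 361/100 - 12/5 = 121/100; sqrt = 11/10.
z = (-19/10 +/- 11/10) / 2 => z = -2/5 or z = -3/2.
|p1| = 3/2, |p2| = 2/5.
For BIBO stability, all poles must lie inside the unit circle (|p| < 1).
System is UNSTABLE since at least one |p| >= 1.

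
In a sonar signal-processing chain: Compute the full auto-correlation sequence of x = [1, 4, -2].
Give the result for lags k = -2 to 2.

r_xx[k] = sum_m x[m]*x[m+k], indexed from 0, for k = -2 to 2:
  r_xx[-2] = x[2]*x[0] = -2
  r_xx[-1] = x[1]*x[0] + x[2]*x[1] = -4
  r_xx[0] = x[0]*x[0] + x[1]*x[1] + x[2]*x[2] = 21
  r_xx[1] = x[0]*x[1] + x[1]*x[2] = -4
  r_xx[2] = x[0]*x[2] = -2
r_xx = [-2, -4, 21, -4, -2]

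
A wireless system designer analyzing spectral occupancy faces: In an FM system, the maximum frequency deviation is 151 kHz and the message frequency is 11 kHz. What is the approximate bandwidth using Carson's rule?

Carson's rule: BW = 2*(delta_f + f_m)
= 2*(151 + 11) kHz = 324 kHz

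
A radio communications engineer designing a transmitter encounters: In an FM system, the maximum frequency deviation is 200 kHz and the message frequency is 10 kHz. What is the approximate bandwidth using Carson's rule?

Carson's rule: BW = 2*(delta_f + f_m)
= 2*(200 + 10) kHz = 420 kHz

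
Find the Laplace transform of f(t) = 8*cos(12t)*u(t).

Standard pair: cos(wt)*u(t) <-> s/(s^2+w^2)
With w = 12: L{8*cos(12t)*u(t)} = 8s/(s^2+144)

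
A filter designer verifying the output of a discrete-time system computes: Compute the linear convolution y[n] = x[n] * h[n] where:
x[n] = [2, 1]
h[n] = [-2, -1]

y[n] = sum_k x[k]*h[n-k]. Output length = len(x) + len(h) - 1 = 2 + 2 - 1 = 3.
y[0] = 2*-2 = -4
y[1] = 1*-2 + 2*-1 = -4
y[2] = 1*-1 = -1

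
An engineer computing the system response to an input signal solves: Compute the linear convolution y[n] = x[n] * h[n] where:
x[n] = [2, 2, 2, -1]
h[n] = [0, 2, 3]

y[n] = sum_k x[k]*h[n-k]. Output length = len(x) + len(h) - 1 = 4 + 3 - 1 = 6.
y[0] = 2*0 = 0
y[1] = 2*0 + 2*2 = 4
y[2] = 2*0 + 2*2 + 2*3 = 10
y[3] = -1*0 + 2*2 + 2*3 = 10
y[4] = -1*2 + 2*3 = 4
y[5] = -1*3 = -3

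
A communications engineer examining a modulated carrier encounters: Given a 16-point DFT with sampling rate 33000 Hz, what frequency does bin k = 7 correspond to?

The frequency of DFT bin k is: f_k = k * f_s / N
f_7 = 7 * 33000 / 16 = 28875/2 Hz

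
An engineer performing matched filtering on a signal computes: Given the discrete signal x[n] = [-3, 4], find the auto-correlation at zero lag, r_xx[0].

The auto-correlation at zero lag r_xx[0] equals the signal energy.
r_xx[0] = sum of x[n]^2 = (-3)^2 + 4^2
= 9 + 16 = 25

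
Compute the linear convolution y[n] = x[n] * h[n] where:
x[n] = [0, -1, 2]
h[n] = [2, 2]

y[n] = sum_k x[k]*h[n-k]. Output length = len(x) + len(h) - 1 = 3 + 2 - 1 = 4.
y[0] = 0*2 = 0
y[1] = -1*2 + 0*2 = -2
y[2] = 2*2 + -1*2 = 2
y[3] = 2*2 = 4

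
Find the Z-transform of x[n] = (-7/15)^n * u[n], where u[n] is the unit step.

The Z-transform of a^n * u[n] is z/(z-a) for |z| > |a|.
Here a = -7/15, so X(z) = z/(z - (-7/15)) = 15z/(15z + 7)
ROC: |z| > 7/15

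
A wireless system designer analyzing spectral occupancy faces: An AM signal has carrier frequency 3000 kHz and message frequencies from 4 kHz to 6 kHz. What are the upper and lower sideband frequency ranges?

Upper sideband (USB) = fc + [fm_low, fm_high] = 3000 + [4, 6] = [3004, 3006] kHz
Lower sideband (LSB) = fc - [fm_high, fm_low] = 3000 - [6, 4] = [2994, 2996] kHz
Total occupied spectrum: 2994 kHz to 3006 kHz (plus carrier at 3000 kHz)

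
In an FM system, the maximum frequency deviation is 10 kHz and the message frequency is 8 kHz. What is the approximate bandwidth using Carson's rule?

Carson's rule: BW = 2*(delta_f + f_m)
= 2*(10 + 8) kHz = 36 kHz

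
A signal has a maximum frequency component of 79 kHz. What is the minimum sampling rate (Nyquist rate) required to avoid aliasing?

By the Nyquist-Shannon sampling theorem,
the minimum sampling rate (Nyquist rate) must be at least 2 * f_max.
Nyquist rate = 2 * 79 kHz = 158 kHz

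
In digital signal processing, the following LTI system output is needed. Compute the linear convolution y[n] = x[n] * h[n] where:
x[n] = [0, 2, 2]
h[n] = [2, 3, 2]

y[n] = sum_k x[k]*h[n-k]. Output length = len(x) + len(h) - 1 = 3 + 3 - 1 = 5.
y[0] = 0*2 = 0
y[1] = 2*2 + 0*3 = 4
y[2] = 2*2 + 2*3 + 0*2 = 10
y[3] = 2*3 + 2*2 = 10
y[4] = 2*2 = 4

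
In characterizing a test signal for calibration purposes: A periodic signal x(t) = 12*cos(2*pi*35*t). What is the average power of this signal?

Average power of A*cos(wt) is A^2/2.
P = 12^2 / 2 = 144/2 = 72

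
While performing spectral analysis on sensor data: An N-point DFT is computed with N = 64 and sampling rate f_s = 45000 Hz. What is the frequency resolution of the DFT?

DFT frequency resolution = f_s / N
= 45000 / 64 = 5625/8 Hz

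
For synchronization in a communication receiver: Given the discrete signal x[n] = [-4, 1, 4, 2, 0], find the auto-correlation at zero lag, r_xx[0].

The auto-correlation at zero lag r_xx[0] equals the signal energy.
r_xx[0] = sum of x[n]^2 = (-4)^2 + 1^2 + 4^2 + 2^2 + 0^2
= 16 + 1 + 16 + 4 + 0 = 37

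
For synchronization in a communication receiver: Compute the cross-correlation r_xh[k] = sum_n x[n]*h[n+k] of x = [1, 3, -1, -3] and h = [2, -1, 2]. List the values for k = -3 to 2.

Both sequences indexed from 0 and zero outside their support.
Lags with overlap: k = -3 to 2.
  r_xh[-3] = x[3]*h[0] = -6
  r_xh[-2] = x[2]*h[0] + x[3]*h[1] = 1
  r_xh[-1] = x[1]*h[0] + x[2]*h[1] + x[3]*h[2] = 1
  r_xh[0] = x[0]*h[0] + x[1]*h[1] + x[2]*h[2] = -3
  r_xh[1] = x[0]*h[1] + x[1]*h[2] = 5
  r_xh[2] = x[0]*h[2] = 2
r_xh = [-6, 1, 1, -3, 5, 2] (for k = -3, ..., 2)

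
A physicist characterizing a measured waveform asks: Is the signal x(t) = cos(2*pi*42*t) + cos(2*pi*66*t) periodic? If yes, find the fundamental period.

f1 = 42 Hz, f2 = 66 Hz
Period T1 = 1/42, T2 = 1/66
Ratio T1/T2 = 66/42, which is rational.
The signal is periodic with fundamental period T = 1/GCD(42,66) = 1/6 s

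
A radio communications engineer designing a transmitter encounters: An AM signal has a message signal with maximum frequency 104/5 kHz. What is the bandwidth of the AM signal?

In AM (double-sideband), the bandwidth is twice the message frequency.
BW = 2 * f_m = 2 * 104/5 kHz = 208/5 kHz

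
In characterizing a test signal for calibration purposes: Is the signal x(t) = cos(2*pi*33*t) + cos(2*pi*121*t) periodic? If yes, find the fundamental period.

f1 = 33 Hz, f2 = 121 Hz
Period T1 = 1/33, T2 = 1/121
Ratio T1/T2 = 121/33, which is rational.
The signal is periodic with fundamental period T = 1/GCD(33,121) = 1/11 s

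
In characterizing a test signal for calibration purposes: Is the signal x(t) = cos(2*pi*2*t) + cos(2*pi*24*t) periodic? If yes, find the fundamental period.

f1 = 2 Hz, f2 = 24 Hz
Period T1 = 1/2, T2 = 1/24
Ratio T1/T2 = 24/2, which is rational.
The signal is periodic with fundamental period T = 1/GCD(2,24) = 1/2 s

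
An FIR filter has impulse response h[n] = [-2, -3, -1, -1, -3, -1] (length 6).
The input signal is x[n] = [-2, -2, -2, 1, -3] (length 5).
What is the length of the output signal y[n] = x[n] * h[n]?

For linear convolution, the output length is:
len(y) = len(x) + len(h) - 1 = 5 + 6 - 1 = 10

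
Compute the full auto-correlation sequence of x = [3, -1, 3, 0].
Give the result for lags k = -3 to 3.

r_xx[k] = sum_m x[m]*x[m+k], indexed from 0, for k = -3 to 3:
  r_xx[-3] = x[3]*x[0] = 0
  r_xx[-2] = x[2]*x[0] + x[3]*x[1] = 9
  r_xx[-1] = x[1]*x[0] + x[2]*x[1] + x[3]*x[2] = -6
  r_xx[0] = x[0]*x[0] + x[1]*x[1] + x[2]*x[2] + x[3]*x[3] = 19
  r_xx[1] = x[0]*x[1] + x[1]*x[2] + x[2]*x[3] = -6
  r_xx[2] = x[0]*x[2] + x[1]*x[3] = 9
  r_xx[3] = x[0]*x[3] = 0
r_xx = [0, 9, -6, 19, -6, 9, 0]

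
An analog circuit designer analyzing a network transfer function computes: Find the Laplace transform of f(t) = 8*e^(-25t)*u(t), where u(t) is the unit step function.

Standard Laplace transform pair:
e^(-at)*u(t) <-> 1/(s+a)
With a = 25: L{8*e^(-25t)*u(t)} = 8/(s+25), ROC: Re(s) > -25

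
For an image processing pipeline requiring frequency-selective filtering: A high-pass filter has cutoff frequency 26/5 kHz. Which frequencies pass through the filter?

A high-pass filter passes all frequencies above the cutoff frequency 26/5 kHz and attenuates lower frequencies.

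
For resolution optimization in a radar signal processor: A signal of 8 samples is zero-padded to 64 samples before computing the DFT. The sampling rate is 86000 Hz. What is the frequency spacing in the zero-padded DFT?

Original DFT: N = 8, resolution = f_s/N = 86000/8 = 10750 Hz
Zero-padded DFT: N = 64, resolution = f_s/N = 86000/64 = 5375/4 Hz
Zero-padding interpolates the spectrum (finer frequency grid)
but does NOT improve the true spectral resolution (ability to resolve close frequencies).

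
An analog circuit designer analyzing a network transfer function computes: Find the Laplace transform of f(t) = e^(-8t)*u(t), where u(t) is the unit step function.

Standard Laplace transform pair:
e^(-at)*u(t) <-> 1/(s+a)
With a = 8: L{e^(-8t)*u(t)} = 1/(s+8), ROC: Re(s) > -8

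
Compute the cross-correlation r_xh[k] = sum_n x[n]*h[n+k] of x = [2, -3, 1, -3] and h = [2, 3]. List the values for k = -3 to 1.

Both sequences indexed from 0 and zero outside their support.
Lags with overlap: k = -3 to 1.
  r_xh[-3] = x[3]*h[0] = -6
  r_xh[-2] = x[2]*h[0] + x[3]*h[1] = -7
  r_xh[-1] = x[1]*h[0] + x[2]*h[1] = -3
  r_xh[0] = x[0]*h[0] + x[1]*h[1] = -5
  r_xh[1] = x[0]*h[1] = 6
r_xh = [-6, -7, -3, -5, 6] (for k = -3, ..., 1)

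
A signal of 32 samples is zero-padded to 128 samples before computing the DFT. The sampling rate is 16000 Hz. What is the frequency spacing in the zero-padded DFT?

Original DFT: N = 32, resolution = f_s/N = 16000/32 = 500 Hz
Zero-padded DFT: N = 128, resolution = f_s/N = 16000/128 = 125 Hz
Zero-padding interpolates the spectrum (finer frequency grid)
but does NOT improve the true spectral resolution (ability to resolve close frequencies).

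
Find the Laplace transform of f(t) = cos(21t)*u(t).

Standard pair: cos(wt)*u(t) <-> s/(s^2+w^2)
With w = 21: L{cos(21t)*u(t)} = s/(s^2+441)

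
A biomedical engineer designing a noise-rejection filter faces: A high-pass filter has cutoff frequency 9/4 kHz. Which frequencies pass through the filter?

A high-pass filter passes all frequencies above the cutoff frequency 9/4 kHz and attenuates lower frequencies.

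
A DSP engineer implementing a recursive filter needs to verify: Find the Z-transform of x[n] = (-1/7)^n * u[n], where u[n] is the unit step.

The Z-transform of a^n * u[n] is z/(z-a) for |z| > |a|.
Here a = -1/7, so X(z) = z/(z - (-1/7)) = 7z/(7z + 1)
ROC: |z| > 1/7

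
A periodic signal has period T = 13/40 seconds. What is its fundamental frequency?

The fundamental frequency is the reciprocal of the period.
f = 1/T = 1/(13/40) = 40/13 Hz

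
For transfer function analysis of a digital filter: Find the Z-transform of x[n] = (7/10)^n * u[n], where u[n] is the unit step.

The Z-transform of a^n * u[n] is z/(z-a) for |z| > |a|.
Here a = 7/10, so X(z) = z/(z - (7/10)) = 10z/(10z - 7)
ROC: |z| > 7/10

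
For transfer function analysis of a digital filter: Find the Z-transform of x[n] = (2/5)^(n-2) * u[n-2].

Time-shifting property: if X(z) = Z{x[n]}, then Z{x[n-d]} = z^(-d) * X(z)
X(z) = z/(z - 2/5) for x[n] = (2/5)^n * u[n]
Z{x[n-2]} = z^(-2) * z/(z - 2/5) = z^(-1)/(z - 2/5)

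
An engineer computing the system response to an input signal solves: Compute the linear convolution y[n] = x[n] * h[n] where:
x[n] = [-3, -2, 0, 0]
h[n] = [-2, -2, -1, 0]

y[n] = sum_k x[k]*h[n-k]. Output length = len(x) + len(h) - 1 = 4 + 4 - 1 = 7.
y[0] = -3*-2 = 6
y[1] = -2*-2 + -3*-2 = 10
y[2] = 0*-2 + -2*-2 + -3*-1 = 7
y[3] = 0*-2 + 0*-2 + -2*-1 + -3*0 = 2
y[4] = 0*-2 + 0*-1 + -2*0 = 0
y[5] = 0*-1 + 0*0 = 0
y[6] = 0*0 = 0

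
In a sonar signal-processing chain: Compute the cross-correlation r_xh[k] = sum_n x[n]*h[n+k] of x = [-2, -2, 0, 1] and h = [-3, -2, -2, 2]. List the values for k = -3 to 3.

Both sequences indexed from 0 and zero outside their support.
Lags with overlap: k = -3 to 3.
  r_xh[-3] = x[3]*h[0] = -3
  r_xh[-2] = x[2]*h[0] + x[3]*h[1] = -2
  r_xh[-1] = x[1]*h[0] + x[2]*h[1] + x[3]*h[2] = 4
  r_xh[0] = x[0]*h[0] + x[1]*h[1] + x[2]*h[2] + x[3]*h[3] = 12
  r_xh[1] = x[0]*h[1] + x[1]*h[2] + x[2]*h[3] = 8
  r_xh[2] = x[0]*h[2] + x[1]*h[3] = 0
  r_xh[3] = x[0]*h[3] = -4
r_xh = [-3, -2, 4, 12, 8, 0, -4] (for k = -3, ..., 3)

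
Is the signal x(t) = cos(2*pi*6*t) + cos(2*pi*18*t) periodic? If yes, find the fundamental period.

f1 = 6 Hz, f2 = 18 Hz
Period T1 = 1/6, T2 = 1/18
Ratio T1/T2 = 18/6, which is rational.
The signal is periodic with fundamental period T = 1/GCD(6,18) = 1/6 s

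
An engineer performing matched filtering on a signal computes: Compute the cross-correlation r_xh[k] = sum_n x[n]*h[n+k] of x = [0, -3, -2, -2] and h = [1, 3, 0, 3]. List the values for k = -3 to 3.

Both sequences indexed from 0 and zero outside their support.
Lags with overlap: k = -3 to 3.
  r_xh[-3] = x[3]*h[0] = -2
  r_xh[-2] = x[2]*h[0] + x[3]*h[1] = -8
  r_xh[-1] = x[1]*h[0] + x[2]*h[1] + x[3]*h[2] = -9
  r_xh[0] = x[0]*h[0] + x[1]*h[1] + x[2]*h[2] + x[3]*h[3] = -15
  r_xh[1] = x[0]*h[1] + x[1]*h[2] + x[2]*h[3] = -6
  r_xh[2] = x[0]*h[2] + x[1]*h[3] = -9
  r_xh[3] = x[0]*h[3] = 0
r_xh = [-2, -8, -9, -15, -6, -9, 0] (for k = -3, ..., 3)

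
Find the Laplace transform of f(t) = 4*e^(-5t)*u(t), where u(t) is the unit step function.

Standard Laplace transform pair:
e^(-at)*u(t) <-> 1/(s+a)
With a = 5: L{4*e^(-5t)*u(t)} = 4/(s+5), ROC: Re(s) > -5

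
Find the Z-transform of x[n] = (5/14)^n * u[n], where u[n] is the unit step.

The Z-transform of a^n * u[n] is z/(z-a) for |z| > |a|.
Here a = 5/14, so X(z) = z/(z - (5/14)) = 14z/(14z - 5)
ROC: |z| > 5/14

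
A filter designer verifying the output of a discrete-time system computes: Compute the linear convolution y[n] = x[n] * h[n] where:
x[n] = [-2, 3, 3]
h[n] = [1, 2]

y[n] = sum_k x[k]*h[n-k]. Output length = len(x) + len(h) - 1 = 3 + 2 - 1 = 4.
y[0] = -2*1 = -2
y[1] = 3*1 + -2*2 = -1
y[2] = 3*1 + 3*2 = 9
y[3] = 3*2 = 6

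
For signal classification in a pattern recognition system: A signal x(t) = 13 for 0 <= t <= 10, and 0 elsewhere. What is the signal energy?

Energy = integral of |x(t)|^2 dt over the signal duration
= 13^2 * 10 = 169 * 10 = 1690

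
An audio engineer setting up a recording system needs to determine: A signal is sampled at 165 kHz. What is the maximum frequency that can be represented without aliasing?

The maximum frequency that can be represented without aliasing
is the Nyquist frequency: f_max = f_s / 2 = 165 kHz / 2 = 165/2 kHz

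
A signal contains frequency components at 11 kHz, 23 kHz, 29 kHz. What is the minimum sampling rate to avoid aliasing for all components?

The highest frequency component is f_max = 29 kHz.
Nyquist rate = 2 * f_max = 2 * 29 kHz = 58 kHz.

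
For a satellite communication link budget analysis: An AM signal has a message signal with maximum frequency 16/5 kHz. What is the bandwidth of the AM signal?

In AM (double-sideband), the bandwidth is twice the message frequency.
BW = 2 * f_m = 2 * 16/5 kHz = 32/5 kHz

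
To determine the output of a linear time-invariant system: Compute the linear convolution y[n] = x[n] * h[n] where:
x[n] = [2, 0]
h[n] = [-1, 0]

y[n] = sum_k x[k]*h[n-k]. Output length = len(x) + len(h) - 1 = 2 + 2 - 1 = 3.
y[0] = 2*-1 = -2
y[1] = 0*-1 + 2*0 = 0
y[2] = 0*0 = 0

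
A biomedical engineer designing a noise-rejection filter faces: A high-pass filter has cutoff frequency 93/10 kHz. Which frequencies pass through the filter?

A high-pass filter passes all frequencies above the cutoff frequency 93/10 kHz and attenuates lower frequencies.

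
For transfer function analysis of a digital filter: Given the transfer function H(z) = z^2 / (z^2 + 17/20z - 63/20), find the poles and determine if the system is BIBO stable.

Poles are roots of the denominator: z^2 + 17/20z - 63/20 = 0.
Quadratic formula: z = [-(17/20) +/- sqrt((17/20)^2 - 4*(-63/20))] / 2
Discriminant = 289/400 + 63/5 = 5329/400; sqrt = 73/20.
z = (-17/20 +/- 73/20) / 2 => z = 7/5 or z = -9/4.
|p1| = 7/5, |p2| = 9/4.
For BIBO stability, all poles must lie inside the unit circle (|p| < 1).
System is UNSTABLE since at least one |p| >= 1.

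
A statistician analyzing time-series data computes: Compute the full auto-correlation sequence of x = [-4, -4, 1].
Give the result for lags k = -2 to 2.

r_xx[k] = sum_m x[m]*x[m+k], indexed from 0, for k = -2 to 2:
  r_xx[-2] = x[2]*x[0] = -4
  r_xx[-1] = x[1]*x[0] + x[2]*x[1] = 12
  r_xx[0] = x[0]*x[0] + x[1]*x[1] + x[2]*x[2] = 33
  r_xx[1] = x[0]*x[1] + x[1]*x[2] = 12
  r_xx[2] = x[0]*x[2] = -4
r_xx = [-4, 12, 33, 12, -4]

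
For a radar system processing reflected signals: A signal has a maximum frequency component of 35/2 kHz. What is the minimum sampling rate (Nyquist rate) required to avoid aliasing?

By the Nyquist-Shannon sampling theorem,
the minimum sampling rate (Nyquist rate) must be at least 2 * f_max.
Nyquist rate = 2 * 35/2 kHz = 35 kHz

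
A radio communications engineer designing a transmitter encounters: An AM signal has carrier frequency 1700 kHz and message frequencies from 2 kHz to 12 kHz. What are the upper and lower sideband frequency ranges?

Upper sideband (USB) = fc + [fm_low, fm_high] = 1700 + [2, 12] = [1702, 1712] kHz
Lower sideband (LSB) = fc - [fm_high, fm_low] = 1700 - [12, 2] = [1688, 1698] kHz
Total occupied spectrum: 1688 kHz to 1712 kHz (plus carrier at 1700 kHz)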